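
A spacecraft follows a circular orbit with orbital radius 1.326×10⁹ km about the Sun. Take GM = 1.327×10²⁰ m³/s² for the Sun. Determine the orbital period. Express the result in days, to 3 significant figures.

T ≈ 9640 days

r = 1.326×10⁹ km = 1.326×10¹² m.
Kepler's third law: T = 2π√(r³/μ) = 2π√((1.326×10¹²)³ / 1.327×10²⁰).
r³/μ = 1.757×10¹⁶ s², so T = 2π × 1.326×10⁸ = 8.328×10⁸ s.
Converting: 8.328×10⁸ s ÷ 86400 = 9639 days.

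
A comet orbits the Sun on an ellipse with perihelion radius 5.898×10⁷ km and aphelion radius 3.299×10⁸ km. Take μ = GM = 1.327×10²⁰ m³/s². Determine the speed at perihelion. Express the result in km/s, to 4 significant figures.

v ≈ 61.78 km/s

Semi-major axis a = (r_p + r_a)/2 = 1.9444×10⁸ km = 1.944×10¹¹ m.
Vis-viva: v² = μ(2/r − 1/a) = 1.327×10²⁰ × (3.391×10⁻¹¹ − 5.143×10⁻¹²) = 3.817×10⁹ m²/s².
v = 61780 m/s = 61.78 km/s.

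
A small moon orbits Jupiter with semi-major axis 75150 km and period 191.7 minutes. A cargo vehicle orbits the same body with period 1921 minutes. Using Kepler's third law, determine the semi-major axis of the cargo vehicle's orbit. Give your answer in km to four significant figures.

a₂ ≈ 3.493×10⁵ km

Kepler's third law: a³ ∝ T², so a₂ = a₁ (T₂/T₁)^(2/3).
T₂/T₁ = 10.02, (T₂/T₁)^(2/3) = 4.648.
a₂ = 75150 × 4.648 = 3.493×10⁵ km.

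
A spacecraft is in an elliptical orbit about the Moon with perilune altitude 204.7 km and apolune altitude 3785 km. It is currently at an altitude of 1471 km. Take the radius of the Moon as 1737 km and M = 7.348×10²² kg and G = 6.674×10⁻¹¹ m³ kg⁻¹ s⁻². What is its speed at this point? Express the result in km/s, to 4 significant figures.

μ = GM = 6.674×10⁻¹¹ × 7.348×10²² = 4.904×10¹² m³/s².
r_p = 1737 + 204.7 = 1941.7 km = 1.9417×10⁶ m.
r_a = 1737 + 3785 = 5522.0 km = 5.5220×10⁶ m.
r = 1737 + 1471 = 3208.0 km = 3.208×10⁶ m.
Semi-major axis a = (r_p + r_a)/2 = 3731.8 km = 3.732×10⁶ m.
Vis-viva: v² = μ(2/r − 1/a) = 4.904×10¹² × (6.234×10⁻⁷ − 2.680×10⁻⁷) = 1.743×10⁶ m²/s².
v = 1320 m/s = 1.320 km/s.

v ≈ 1.320 km/s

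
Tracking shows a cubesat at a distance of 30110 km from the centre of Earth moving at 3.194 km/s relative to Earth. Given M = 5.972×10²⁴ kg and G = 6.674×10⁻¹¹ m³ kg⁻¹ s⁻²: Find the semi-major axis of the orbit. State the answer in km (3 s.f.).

a ≈ 24500 km

μ = GM = 6.674×10⁻¹¹ × 5.972×10²⁴ = 3.986×10¹⁴ m³/s².
r = 3.011×10⁷ m.
Vis-viva rearranged: 1/a = 2/r − v²/μ = 6.642×10⁻⁸ − 2.560×10⁻⁸ = 4.083×10⁻⁸ m⁻¹.
a = 2.449×10⁷ m = 24493 km.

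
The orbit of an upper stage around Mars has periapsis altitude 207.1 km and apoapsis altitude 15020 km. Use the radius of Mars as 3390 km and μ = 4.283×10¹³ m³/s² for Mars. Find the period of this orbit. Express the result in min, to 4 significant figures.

r_p = 3390 + 207.1 = 3597.1 km = 3.5971×10⁶ m.
r_a = 3390 + 15020 = 18410 km = 1.8410×10⁷ m.
Semi-major axis a = (r_p + r_a)/2 = (3597.1 + 18410)/2 = 11004 km = 1.100×10⁷ m.
By Kepler's third law T = 2π√(a³/μ) = 2π × 5.577×10³ = 3.504×10⁴ s.
= 584.1 min.

T ≈ 584.1 min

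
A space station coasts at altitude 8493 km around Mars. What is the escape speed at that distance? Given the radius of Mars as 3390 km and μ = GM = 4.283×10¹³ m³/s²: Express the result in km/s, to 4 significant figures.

v_esc ≈ 2.685 km/s

r = 3390 + 8493 = 11883 km = 1.1883×10⁷ m.
Escape speed v_esc = √(2μ/r) = √(2 × 4.283×10¹³ / 1.188×10⁷) = √(7.209×10⁶) = 2685 m/s.
= 2.685 km/s.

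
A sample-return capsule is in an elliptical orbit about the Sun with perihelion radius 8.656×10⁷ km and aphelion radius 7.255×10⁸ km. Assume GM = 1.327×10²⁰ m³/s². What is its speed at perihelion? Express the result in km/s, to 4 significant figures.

v ≈ 52.34 km/s

Semi-major axis a = (r_p + r_a)/2 = 4.0603×10⁸ km = 4.060×10¹¹ m.
Vis-viva: v² = μ(2/r − 1/a) = 1.327×10²⁰ × (2.311×10⁻¹¹ − 2.463×10⁻¹²) = 2.739×10⁹ m²/s².
v = 52340 m/s = 52.34 km/s.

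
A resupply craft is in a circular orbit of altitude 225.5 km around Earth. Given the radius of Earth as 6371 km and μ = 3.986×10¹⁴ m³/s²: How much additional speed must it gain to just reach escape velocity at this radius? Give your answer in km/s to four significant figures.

Δv ≈ 3.220 km/s

r = 6371 + 225.5 = 6596.5 km = 6.5965×10⁶ m.
Circular speed v_c = √(μ/r) = 7773 m/s.
Escape speed v_esc = √(2μ/r) = √2 × v_c = 10990 m/s.
Δv = v_esc − v_c = 3220 m/s = 3.220 km/s.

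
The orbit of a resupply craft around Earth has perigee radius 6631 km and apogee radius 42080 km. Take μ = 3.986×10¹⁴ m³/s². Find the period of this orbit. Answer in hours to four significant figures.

Semi-major axis a = (r_p + r_a)/2 = (6631.0 + 42080)/2 = 24356 km = 2.436×10⁷ m.
By Kepler's third law T = 2π√(a³/μ) = 2π × 6.020×10³ = 3.783×10⁴ s.
= 10.51 hours.

T ≈ 10.51 hours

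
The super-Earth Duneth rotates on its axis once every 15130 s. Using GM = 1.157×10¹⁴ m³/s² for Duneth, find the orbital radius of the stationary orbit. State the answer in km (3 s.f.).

r_sync ≈ 8750 km

A synchronous orbit has period T, so by Kepler's third law a = (μT²/4π²)^(1/3).
μT²/4π² = 1.157×10¹⁴ × (1.513×10⁴)² / 39.48 = 6.709×10²⁰ m³.
a = 8.754×10⁶ m = 8754.2 km.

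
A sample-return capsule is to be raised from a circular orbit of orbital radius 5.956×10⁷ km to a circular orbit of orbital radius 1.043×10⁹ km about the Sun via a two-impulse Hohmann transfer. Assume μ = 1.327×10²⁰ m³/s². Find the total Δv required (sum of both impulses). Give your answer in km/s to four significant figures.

r₁ = 5.956×10⁷ km = 5.956×10¹⁰ m.
r₂ = 1.043×10⁹ km = 1.043×10¹² m.
Transfer ellipse a_t = (r₁ + r₂)/2 = 5.513×10¹¹ m.
At r₁: circular v_c1 = √(μ/r₁) = 47200 m/s; transfer-perihelion v_p = √[μ(2/r₁ − 1/a_t)] = 64930 m/s.
Δv₁ = v_p − v_c1 = 17720 m/s.
At r₂: circular v_c2 = √(μ/r₂) = 11280 m/s; transfer-aphelion v_a = √[μ(2/r₂ − 1/a_t)] = 3708 m/s.
Δv₂ = v_c2 − v_a = 7572 m/s.
Total Δv = Δv₁ + Δv₂ = 25300 m/s = 25.30 km/s.

Δv_total ≈ 25.30 km/s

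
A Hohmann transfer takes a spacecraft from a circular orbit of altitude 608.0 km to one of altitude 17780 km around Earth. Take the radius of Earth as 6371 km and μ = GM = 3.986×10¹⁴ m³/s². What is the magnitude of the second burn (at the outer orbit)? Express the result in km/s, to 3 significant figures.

r₁ = 6371 + 608.0 = 6979.0 km = 6.9790×10⁶ m.
r₂ = 6371 + 17780 = 24151 km = 2.4151×10⁷ m.
Transfer ellipse a_t = (r₁ + r₂)/2 = 1.556×10⁷ m.
At r₁: circular v_c1 = √(μ/r₁) = 7557 m/s; transfer-perigee v_p = √[μ(2/r₁ − 1/a_t)] = 9414 m/s.
At r₂: circular v_c2 = √(μ/r₂) = 4063 m/s; transfer-apogee v_a = √[μ(2/r₂ − 1/a_t)] = 2720 m/s.
Δv₂ = v_c2 − v_a = 1342 m/s.
= 1.342 km/s.

Δv ≈ 1.34 km/s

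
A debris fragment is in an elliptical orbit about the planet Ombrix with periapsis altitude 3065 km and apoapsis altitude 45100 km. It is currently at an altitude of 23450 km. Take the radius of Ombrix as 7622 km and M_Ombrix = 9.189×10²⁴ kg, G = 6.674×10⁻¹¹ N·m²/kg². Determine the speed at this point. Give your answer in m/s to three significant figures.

μ = GM = 6.674×10⁻¹¹ × 9.189×10²⁴ = 6.133×10¹⁴ m³/s².
r_p = 7622 + 3065 = 10687 km = 1.0687×10⁷ m.
r_a = 7622 + 45100 = 52722 km = 5.2722×10⁷ m.
r = 7622 + 23450 = 31072 km = 3.107×10⁷ m.
Semi-major axis a = (r_p + r_a)/2 = 31704 km = 3.170×10⁷ m.
Vis-viva: v² = μ(2/r − 1/a) = 6.133×10¹⁴ × (6.437×10⁻⁸ − 3.154×10⁻⁸) = 2.013×10⁷ m²/s².
v = 4487 m/s.

v ≈ 4490 m/s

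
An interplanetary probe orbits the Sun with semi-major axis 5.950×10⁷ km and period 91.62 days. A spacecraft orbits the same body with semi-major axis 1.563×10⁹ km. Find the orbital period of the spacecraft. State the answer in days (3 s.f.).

Kepler's third law: T² ∝ a³, so T₂ = T₁ (a₂/a₁)^(3/2).
a₂/a₁ = 26.27, (a₂/a₁)^(3/2) = 134.6.
T₂ = 91.62 × 134.6 = 12340 days.

T₂ ≈ 12300 days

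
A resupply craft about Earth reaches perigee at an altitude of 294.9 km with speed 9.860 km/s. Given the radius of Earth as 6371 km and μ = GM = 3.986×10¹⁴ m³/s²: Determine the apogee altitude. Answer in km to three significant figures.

apogee altitude ≈ 22600 km

r_p = 6371 + 294.9 = 6665.9 km = 6.666×10⁶ m.
Specific energy ε = v²/2 − μ/r = -1.119×10⁷ J/kg, so a = −μ/(2ε) = 1.782×10⁷ m.
The apsides satisfy r_p + r_a = 2a, so the apogee radius is 2a − r_p = 2.896×10⁷ m = 28964 km.
Apogee altitude = 28964 − 6371 = 22593 km.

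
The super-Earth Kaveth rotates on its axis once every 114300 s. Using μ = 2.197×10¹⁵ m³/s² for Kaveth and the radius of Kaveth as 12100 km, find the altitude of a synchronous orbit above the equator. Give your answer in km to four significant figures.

A synchronous orbit has period T, so by Kepler's third law a = (μT²/4π²)^(1/3).
μT²/4π² = 2.197×10¹⁵ × (1.143×10⁵)² / 39.48 = 7.270×10²³ m³.
a = 8.992×10⁷ m = 89920 km.
Altitude h = a − R = 89920 − 12100 = 77820 km.

h_sync ≈ 77820 km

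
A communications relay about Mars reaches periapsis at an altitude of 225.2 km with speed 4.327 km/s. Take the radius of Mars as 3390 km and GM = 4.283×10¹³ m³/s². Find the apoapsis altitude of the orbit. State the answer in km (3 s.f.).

apoapsis altitude ≈ 10200 km

r_p = 3390 + 225.2 = 3615.2 km = 3.615×10⁶ m.
Specific energy ε = v²/2 − μ/r = -2.486×10⁶ J/kg, so a = −μ/(2ε) = 8.615×10⁶ m.
The apsides satisfy r_p + r_a = 2a, so the apoapsis radius is 2a − r_p = 1.362×10⁷ m = 13615 km.
Apoapsis altitude = 13615 − 3390 = 10225 km.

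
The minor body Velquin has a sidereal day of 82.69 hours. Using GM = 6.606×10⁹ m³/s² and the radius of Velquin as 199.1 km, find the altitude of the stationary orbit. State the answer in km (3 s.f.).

T = 82.69 hours = 2.977×10⁵ s.
A synchronous orbit has period T, so by Kepler's third law a = (μT²/4π²)^(1/3).
μT²/4π² = 6.606×10⁹ × (2.977×10⁵)² / 39.48 = 1.483×10¹⁹ m³.
a = 2.457×10⁶ m = 2456.8 km.
Altitude h = a − R = 2456.8 − 199.1 = 2257.7 km.

h_sync ≈ 2260 km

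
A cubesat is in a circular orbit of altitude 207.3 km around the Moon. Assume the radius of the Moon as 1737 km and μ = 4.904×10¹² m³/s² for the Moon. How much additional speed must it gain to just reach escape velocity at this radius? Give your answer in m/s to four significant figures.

r = 1737 + 207.3 = 1944.3 km = 1.9443×10⁶ m.
Circular speed v_c = √(μ/r) = 1588 m/s.
Escape speed v_esc = √(2μ/r) = √2 × v_c = 2246 m/s.
Δv = v_esc − v_c = 657.8 m/s.

Δv ≈ 657.8 m/s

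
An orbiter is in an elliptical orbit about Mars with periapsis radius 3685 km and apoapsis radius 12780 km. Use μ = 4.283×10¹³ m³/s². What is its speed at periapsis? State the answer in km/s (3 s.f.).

v ≈ 4.25 km/s

Semi-major axis a = (r_p + r_a)/2 = 8232.5 km = 8.232×10⁶ m.
Vis-viva: v² = μ(2/r − 1/a) = 4.283×10¹³ × (5.427×10⁻⁷ − 1.215×10⁻⁷) = 1.804×10⁷ m²/s².
v = 4248 m/s = 4.248 km/s.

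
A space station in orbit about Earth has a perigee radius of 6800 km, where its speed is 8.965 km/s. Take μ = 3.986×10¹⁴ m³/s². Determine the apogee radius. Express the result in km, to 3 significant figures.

apogee radius ≈ 14800 km

r_p = 6.800×10⁶ m.
Specific energy ε = v²/2 − μ/r = -1.843×10⁷ J/kg, so a = −μ/(2ε) = 1.081×10⁷ m.
The apsides satisfy r_p + r_a = 2a, so the apogee radius is 2a − r_p = 1.483×10⁷ m = 14825 km.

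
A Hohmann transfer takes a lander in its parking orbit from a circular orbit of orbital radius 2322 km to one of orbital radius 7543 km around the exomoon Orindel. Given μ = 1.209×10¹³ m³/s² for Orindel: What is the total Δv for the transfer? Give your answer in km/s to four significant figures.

Δv_total ≈ 0.9373 km/s

r₁ = 2322 km = 2.322×10⁶ m.
r₂ = 7543 km = 7.543×10⁶ m.
Transfer ellipse a_t = (r₁ + r₂)/2 = 4.932×10⁶ m.
At r₁: circular v_c1 = √(μ/r₁) = 2282 m/s; transfer-periapsis v_p = √[μ(2/r₁ − 1/a_t)] = 2822 m/s.
Δv₁ = v_p − v_c1 = 539.9 m/s.
At r₂: circular v_c2 = √(μ/r₂) = 1266 m/s; transfer-apoapsis v_a = √[μ(2/r₂ − 1/a_t)] = 868.6 m/s.
Δv₂ = v_c2 − v_a = 397.4 m/s.
Total Δv = Δv₁ + Δv₂ = 937.3 m/s = 0.9373 km/s.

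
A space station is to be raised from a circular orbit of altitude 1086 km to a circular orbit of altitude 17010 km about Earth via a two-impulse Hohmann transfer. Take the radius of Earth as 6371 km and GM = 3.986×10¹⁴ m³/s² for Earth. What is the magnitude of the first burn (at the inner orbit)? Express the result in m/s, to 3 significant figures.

Δv ≈ 1690 m/s

r₁ = 6371 + 1086 = 7457.0 km = 7.4570×10⁶ m.
r₂ = 6371 + 17010 = 23381 km = 2.3381×10⁷ m.
Transfer ellipse a_t = (r₁ + r₂)/2 = 1.542×10⁷ m.
At r₁: circular v_c1 = √(μ/r₁) = 7311 m/s; transfer-perigee v_p = √[μ(2/r₁ − 1/a_t)] = 9003 m/s.
Δv₁ = v_p − v_c1 = 1692 m/s.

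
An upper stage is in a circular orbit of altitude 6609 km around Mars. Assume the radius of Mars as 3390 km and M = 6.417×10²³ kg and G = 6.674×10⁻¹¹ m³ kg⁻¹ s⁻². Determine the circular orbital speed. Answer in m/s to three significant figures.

v ≈ 2070 m/s

μ = GM = 6.674×10⁻¹¹ × 6.417×10²³ = 4.283×10¹³ m³/s².
r = 3390 + 6609 = 9999.0 km = 9.9990×10⁶ m.
For a circular orbit v = √(μ/r) = √(4.283×10¹³ / 9.999×10⁶) = √(4.283×10⁶) = 2070 m/s.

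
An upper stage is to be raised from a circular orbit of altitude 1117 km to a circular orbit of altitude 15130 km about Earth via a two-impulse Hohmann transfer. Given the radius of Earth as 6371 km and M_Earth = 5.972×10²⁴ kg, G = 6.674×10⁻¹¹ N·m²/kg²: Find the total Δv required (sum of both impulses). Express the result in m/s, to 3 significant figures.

Δv_total ≈ 2800 m/s

μ = GM = 6.674×10⁻¹¹ × 5.972×10²⁴ = 3.986×10¹⁴ m³/s².
r₁ = 6371 + 1117 = 7488.0 km = 7.4880×10⁶ m.
r₂ = 6371 + 15130 = 21501 km = 2.1501×10⁷ m.
Transfer ellipse a_t = (r₁ + r₂)/2 = 1.449×10⁷ m.
At r₁: circular v_c1 = √(μ/r₁) = 7296 m/s; transfer-perigee v_p = √[μ(2/r₁ − 1/a_t)] = 8886 m/s.
Δv₁ = v_p − v_c1 = 1590 m/s.
At r₂: circular v_c2 = √(μ/r₂) = 4306 m/s; transfer-apogee v_a = √[μ(2/r₂ − 1/a_t)] = 3095 m/s.
Δv₂ = v_c2 − v_a = 1211 m/s.
Total Δv = Δv₁ + Δv₂ = 2801 m/s.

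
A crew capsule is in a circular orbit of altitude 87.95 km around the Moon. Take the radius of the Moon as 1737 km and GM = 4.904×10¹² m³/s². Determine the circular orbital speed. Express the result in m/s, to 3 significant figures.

r = 1737 + 87.95 = 1825.0 km = 1.8250×10⁶ m.
For a circular orbit v = √(μ/r) = √(4.904×10¹² / 1.825×10⁶) = √(2.687×10⁶) = 1639 m/s.

v ≈ 1640 m/s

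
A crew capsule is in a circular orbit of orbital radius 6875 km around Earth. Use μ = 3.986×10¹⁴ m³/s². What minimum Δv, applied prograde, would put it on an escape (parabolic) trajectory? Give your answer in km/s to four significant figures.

Δv ≈ 3.154 km/s

r = 6875 km = 6.875×10⁶ m.
Circular speed v_c = √(μ/r) = 7614 m/s.
Escape speed v_esc = √(2μ/r) = √2 × v_c = 10770 m/s.
Δv = v_esc − v_c = 3154 m/s = 3.154 km/s.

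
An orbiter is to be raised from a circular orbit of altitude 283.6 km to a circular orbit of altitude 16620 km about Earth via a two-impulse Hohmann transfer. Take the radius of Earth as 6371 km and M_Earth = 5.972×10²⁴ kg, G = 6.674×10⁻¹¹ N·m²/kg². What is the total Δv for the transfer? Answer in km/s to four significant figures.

μ = GM = 6.674×10⁻¹¹ × 5.972×10²⁴ = 3.986×10¹⁴ m³/s².
r₁ = 6371 + 283.6 = 6654.6 km = 6.6546×10⁶ m.
r₂ = 6371 + 16620 = 22991 km = 2.2991×10⁷ m.
Transfer ellipse a_t = (r₁ + r₂)/2 = 1.482×10⁷ m.
At r₁: circular v_c1 = √(μ/r₁) = 7739 m/s; transfer-perigee v_p = √[μ(2/r₁ − 1/a_t)] = 9638 m/s.
Δv₁ = v_p − v_c1 = 1899 m/s.
At r₂: circular v_c2 = √(μ/r₂) = 4164 m/s; transfer-apogee v_a = √[μ(2/r₂ − 1/a_t)] = 2790 m/s.
Δv₂ = v_c2 − v_a = 1374 m/s.
Total Δv = Δv₁ + Δv₂ = 3273 m/s = 3.273 km/s.

Δv_total ≈ 3.273 km/s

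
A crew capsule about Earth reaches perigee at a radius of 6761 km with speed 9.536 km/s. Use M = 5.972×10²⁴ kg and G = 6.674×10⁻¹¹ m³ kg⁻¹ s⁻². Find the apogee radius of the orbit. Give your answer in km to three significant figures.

apogee radius ≈ 22800 km

μ = GM = 6.674×10⁻¹¹ × 5.972×10²⁴ = 3.986×10¹⁴ m³/s².
r_p = 6.761×10⁶ m.
Specific energy ε = v²/2 − μ/r = -1.348×10⁷ J/kg, so a = −μ/(2ε) = 1.478×10⁷ m.
The apsides satisfy r_p + r_a = 2a, so the apogee radius is 2a − r_p = 2.280×10⁷ m = 22798 km.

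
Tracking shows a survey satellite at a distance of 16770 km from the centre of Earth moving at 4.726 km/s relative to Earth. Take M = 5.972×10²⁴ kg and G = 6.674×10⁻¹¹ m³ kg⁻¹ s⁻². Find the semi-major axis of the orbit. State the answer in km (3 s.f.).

a ≈ 15800 km

μ = GM = 6.674×10⁻¹¹ × 5.972×10²⁴ = 3.986×10¹⁴ m³/s².
r = 1.677×10⁷ m.
Vis-viva rearranged: 1/a = 2/r − v²/μ = 1.193×10⁻⁷ − 5.604×10⁻⁸ = 6.322×10⁻⁸ m⁻¹.
a = 1.582×10⁷ m = 15817 km.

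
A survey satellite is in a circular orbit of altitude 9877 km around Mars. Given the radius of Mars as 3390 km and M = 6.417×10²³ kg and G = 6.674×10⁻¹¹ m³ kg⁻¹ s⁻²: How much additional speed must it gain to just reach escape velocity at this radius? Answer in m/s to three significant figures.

μ = GM = 6.674×10⁻¹¹ × 6.417×10²³ = 4.283×10¹³ m³/s².
r = 3390 + 9877 = 13267 km = 1.3267×10⁷ m.
Circular speed v_c = √(μ/r) = 1797 m/s.
Escape speed v_esc = √(2μ/r) = √2 × v_c = 2541 m/s.
Δv = v_esc − v_c = 744.2 m/s.

Δv ≈ 744 m/s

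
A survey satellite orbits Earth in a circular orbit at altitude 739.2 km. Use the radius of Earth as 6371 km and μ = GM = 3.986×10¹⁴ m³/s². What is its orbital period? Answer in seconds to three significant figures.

r = 6371 + 739.2 = 7110.2 km = 7.1102×10⁶ m.
Kepler's third law: T = 2π√(r³/μ) = 2π√((7.110×10⁶)³ / 3.986×10¹⁴).
r³/μ = 9.018×10⁵ s², so T = 2π × 9.496×10² = 5.967×10³ s.

T ≈ 5970 seconds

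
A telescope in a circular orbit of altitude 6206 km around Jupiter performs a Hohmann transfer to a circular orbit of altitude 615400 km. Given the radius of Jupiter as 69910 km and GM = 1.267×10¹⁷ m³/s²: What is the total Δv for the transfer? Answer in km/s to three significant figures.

r₁ = 69910 + 6206 = 76116 km = 7.6116×10⁷ m.
r₂ = 69910 + 615400 = 685310 km = 6.8531×10⁸ m.
Transfer ellipse a_t = (r₁ + r₂)/2 = 3.807×10⁸ m.
At r₁: circular v_c1 = √(μ/r₁) = 40800 m/s; transfer-perijove v_p = √[μ(2/r₁ − 1/a_t)] = 54740 m/s.
Δv₁ = v_p − v_c1 = 13940 m/s.
At r₂: circular v_c2 = √(μ/r₂) = 13600 m/s; transfer-apojove v_a = √[μ(2/r₂ − 1/a_t)] = 6080 m/s.
Δv₂ = v_c2 − v_a = 7517 m/s.
Total Δv = Δv₁ + Δv₂ = 21460 m/s = 21.46 km/s.

Δv_total ≈ 21.5 km/s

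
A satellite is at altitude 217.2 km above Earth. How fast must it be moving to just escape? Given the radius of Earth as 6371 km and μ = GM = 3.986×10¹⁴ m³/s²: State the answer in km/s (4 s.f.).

v_esc ≈ 11.00 km/s

r = 6371 + 217.2 = 6588.2 km = 6.5882×10⁶ m.
Escape speed v_esc = √(2μ/r) = √(2 × 3.986×10¹⁴ / 6.588×10⁶) = √(1.210×10⁸) = 11000 m/s.
= 11.00 km/s.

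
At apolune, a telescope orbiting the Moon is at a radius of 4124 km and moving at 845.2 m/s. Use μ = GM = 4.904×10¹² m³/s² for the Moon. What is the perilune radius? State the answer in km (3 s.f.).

perilune radius ≈ 1770 km

r_a = 4.124×10⁶ m.
Specific energy ε = v²/2 − μ/r = -8.320×10⁵ J/kg, so a = −μ/(2ε) = 2.947×10⁶ m.
The apsides satisfy r_p + r_a = 2a, so the perilune radius is 2a − r_a = 1.771×10⁶ m = 1770.5 km.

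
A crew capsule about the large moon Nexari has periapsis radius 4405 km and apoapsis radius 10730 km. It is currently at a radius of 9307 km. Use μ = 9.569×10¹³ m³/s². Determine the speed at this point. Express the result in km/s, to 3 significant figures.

v ≈ 2.81 km/s

Semi-major axis a = (r_p + r_a)/2 = 7567.5 km = 7.568×10⁶ m.
Vis-viva: v² = μ(2/r − 1/a) = 9.569×10¹³ × (2.149×10⁻⁷ − 1.321×10⁻⁷) = 7.918×10⁶ m²/s².
v = 2814 m/s = 2.814 km/s.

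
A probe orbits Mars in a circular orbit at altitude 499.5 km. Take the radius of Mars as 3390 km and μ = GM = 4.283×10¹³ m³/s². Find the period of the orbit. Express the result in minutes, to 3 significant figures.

r = 3390 + 499.5 = 3889.5 km = 3.8895×10⁶ m.
Kepler's third law: T = 2π√(r³/μ) = 2π√((3.890×10⁶)³ / 4.283×10¹³).
r³/μ = 1.374×10⁶ s², so T = 2π × 1.172×10³ = 7.365×10³ s.
Converting: 7.365×10³ s ÷ 60.00 = 122.7 minutes.

T ≈ 123 minutes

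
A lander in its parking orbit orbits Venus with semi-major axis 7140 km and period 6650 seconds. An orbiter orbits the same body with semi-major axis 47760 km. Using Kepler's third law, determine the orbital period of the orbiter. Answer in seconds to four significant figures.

T₂ ≈ 1.150×10⁵ seconds

Kepler's third law: T² ∝ a³, so T₂ = T₁ (a₂/a₁)^(3/2).
a₂/a₁ = 6.689, (a₂/a₁)^(3/2) = 17.30.
T₂ = 6650 × 17.30 = 1.150×10⁵ seconds.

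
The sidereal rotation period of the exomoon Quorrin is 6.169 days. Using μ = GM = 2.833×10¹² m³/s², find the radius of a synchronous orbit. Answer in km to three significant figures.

r_sync ≈ 27300 km

T = 6.169 days = 5.330×10⁵ s.
A synchronous orbit has period T, so by Kepler's third law a = (μT²/4π²)^(1/3).
μT²/4π² = 2.833×10¹² × (5.330×10⁵)² / 39.48 = 2.039×10²² m³.
a = 2.732×10⁷ m = 27318 km.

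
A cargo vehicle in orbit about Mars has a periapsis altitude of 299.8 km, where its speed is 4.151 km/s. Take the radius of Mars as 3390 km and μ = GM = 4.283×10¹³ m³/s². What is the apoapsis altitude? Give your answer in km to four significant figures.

apoapsis altitude ≈ 7234 km

r_p = 3390 + 299.8 = 3689.8 km = 3.690×10⁶ m.
Specific energy ε = v²/2 − μ/r = -2.992×10⁶ J/kg, so a = −μ/(2ε) = 7.157×10⁶ m.
The apsides satisfy r_p + r_a = 2a, so the apoapsis radius is 2a − r_p = 1.062×10⁷ m = 10624 km.
Apoapsis altitude = 10624 − 3390 = 7233.7 km.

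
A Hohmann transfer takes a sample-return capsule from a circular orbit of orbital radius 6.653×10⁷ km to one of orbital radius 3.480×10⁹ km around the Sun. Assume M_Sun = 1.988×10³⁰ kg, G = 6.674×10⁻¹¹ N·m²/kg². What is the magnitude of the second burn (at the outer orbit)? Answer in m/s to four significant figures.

Δv ≈ 4979 m/s

μ = GM = 6.674×10⁻¹¹ × 1.988×10³⁰ = 1.327×10²⁰ m³/s².
r₁ = 6.653×10⁷ km = 6.653×10¹⁰ m.
r₂ = 3.480×10⁹ km = 3.480×10¹² m.
Transfer ellipse a_t = (r₁ + r₂)/2 = 1.773×10¹² m.
At r₁: circular v_c1 = √(μ/r₁) = 44660 m/s; transfer-perihelion v_p = √[μ(2/r₁ − 1/a_t)] = 62560 m/s.
At r₂: circular v_c2 = √(μ/r₂) = 6175 m/s; transfer-aphelion v_a = √[μ(2/r₂ − 1/a_t)] = 1196 m/s.
Δv₂ = v_c2 − v_a = 4979 m/s.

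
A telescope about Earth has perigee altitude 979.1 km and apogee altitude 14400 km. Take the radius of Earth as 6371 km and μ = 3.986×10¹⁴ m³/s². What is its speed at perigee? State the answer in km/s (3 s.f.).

r_p = 6371 + 979.1 = 7350.1 km = 7.3501×10⁶ m.
r_a = 6371 + 14400 = 20771 km = 2.0771×10⁷ m.
Semi-major axis a = (r_p + r_a)/2 = 14061 km = 1.406×10⁷ m.
Vis-viva: v² = μ(2/r − 1/a) = 3.986×10¹⁴ × (2.721×10⁻⁷ − 7.112×10⁻⁸) = 8.011×10⁷ m²/s².
v = 8951 m/s = 8.951 km/s.

v ≈ 8.95 km/s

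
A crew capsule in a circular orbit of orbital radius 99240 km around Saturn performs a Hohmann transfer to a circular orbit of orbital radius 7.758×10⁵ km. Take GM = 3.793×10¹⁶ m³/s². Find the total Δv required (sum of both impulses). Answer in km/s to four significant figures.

Δv_total ≈ 10.15 km/s

r₁ = 99240 km = 9.924×10⁷ m.
r₂ = 7.758×10⁵ km = 7.758×10⁸ m.
Transfer ellipse a_t = (r₁ + r₂)/2 = 4.375×10⁸ m.
At r₁: circular v_c1 = √(μ/r₁) = 19550 m/s; transfer-perikrone v_p = √[μ(2/r₁ − 1/a_t)] = 26030 m/s.
Δv₁ = v_p − v_c1 = 6483 m/s.
At r₂: circular v_c2 = √(μ/r₂) = 6992 m/s; transfer-apokrone v_a = √[μ(2/r₂ − 1/a_t)] = 3330 m/s.
Δv₂ = v_c2 − v_a = 3662 m/s.
Total Δv = Δv₁ + Δv₂ = 10150 m/s = 10.15 km/s.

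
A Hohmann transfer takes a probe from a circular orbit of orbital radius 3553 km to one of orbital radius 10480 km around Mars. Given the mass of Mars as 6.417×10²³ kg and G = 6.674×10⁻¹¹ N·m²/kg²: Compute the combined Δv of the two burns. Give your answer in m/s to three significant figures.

μ = GM = 6.674×10⁻¹¹ × 6.417×10²³ = 4.283×10¹³ m³/s².
r₁ = 3553 km = 3.553×10⁶ m.
r₂ = 10480 km = 1.048×10⁷ m.
Transfer ellipse a_t = (r₁ + r₂)/2 = 7.016×10⁶ m.
At r₁: circular v_c1 = √(μ/r₁) = 3472 m/s; transfer-periapsis v_p = √[μ(2/r₁ − 1/a_t)] = 4243 m/s.
Δv₁ = v_p − v_c1 = 771.2 m/s.
At r₂: circular v_c2 = √(μ/r₂) = 2022 m/s; transfer-apoapsis v_a = √[μ(2/r₂ − 1/a_t)] = 1439 m/s.
Δv₂ = v_c2 − v_a = 583.0 m/s.
Total Δv = Δv₁ + Δv₂ = 1354 m/s.

Δv_total ≈ 1350 m/s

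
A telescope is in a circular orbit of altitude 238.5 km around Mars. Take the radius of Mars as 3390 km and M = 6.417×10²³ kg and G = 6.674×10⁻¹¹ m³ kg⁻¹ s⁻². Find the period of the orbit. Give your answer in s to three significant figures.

T ≈ 6640 s

μ = GM = 6.674×10⁻¹¹ × 6.417×10²³ = 4.283×10¹³ m³/s².
r = 3390 + 238.5 = 3628.5 km = 3.6285×10⁶ m.
Kepler's third law: T = 2π√(r³/μ) = 2π√((3.628×10⁶)³ / 4.283×10¹³).
r³/μ = 1.115×10⁶ s², so T = 2π × 1.056×10³ = 6.636×10³ s.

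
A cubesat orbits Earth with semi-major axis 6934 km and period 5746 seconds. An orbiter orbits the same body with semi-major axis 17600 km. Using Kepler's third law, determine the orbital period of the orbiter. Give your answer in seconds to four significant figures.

Kepler's third law: T² ∝ a³, so T₂ = T₁ (a₂/a₁)^(3/2).
a₂/a₁ = 2.538, (a₂/a₁)^(3/2) = 4.044.
T₂ = 5746 × 4.044 = 23240 seconds.

T₂ ≈ 23240 seconds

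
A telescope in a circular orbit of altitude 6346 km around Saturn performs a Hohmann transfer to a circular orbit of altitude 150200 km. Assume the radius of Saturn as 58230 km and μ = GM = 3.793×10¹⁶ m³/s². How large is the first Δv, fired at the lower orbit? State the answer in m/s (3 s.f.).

Δv ≈ 5710 m/s

r₁ = 58230 + 6346 = 64576 km = 6.4576×10⁷ m.
r₂ = 58230 + 150200 = 208430 km = 2.0843×10⁸ m.
Transfer ellipse a_t = (r₁ + r₂)/2 = 1.365×10⁸ m.
At r₁: circular v_c1 = √(μ/r₁) = 24240 m/s; transfer-perikrone v_p = √[μ(2/r₁ − 1/a_t)] = 29950 m/s.
Δv₁ = v_p − v_c1 = 5712 m/s.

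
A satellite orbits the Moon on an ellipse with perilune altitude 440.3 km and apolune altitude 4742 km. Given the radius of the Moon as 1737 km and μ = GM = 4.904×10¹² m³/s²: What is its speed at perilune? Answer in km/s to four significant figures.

r_p = 1737 + 440.3 = 2177.3 km = 2.1773×10⁶ m.
r_a = 1737 + 4742 = 6479.0 km = 6.4790×10⁶ m.
Semi-major axis a = (r_p + r_a)/2 = 4328.1 km = 4.328×10⁶ m.
Vis-viva: v² = μ(2/r − 1/a) = 4.904×10¹² × (9.186×10⁻⁷ − 2.310×10⁻⁷) = 3.372×10⁶ m²/s².
v = 1836 m/s = 1.836 km/s.

v ≈ 1.836 km/s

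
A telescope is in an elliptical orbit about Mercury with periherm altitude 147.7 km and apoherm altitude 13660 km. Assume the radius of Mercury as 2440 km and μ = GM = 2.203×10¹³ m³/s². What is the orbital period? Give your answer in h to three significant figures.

r_p = 2440 + 147.7 = 2587.7 km = 2.5877×10⁶ m.
r_a = 2440 + 13660 = 16100 km = 1.6100×10⁷ m.
Semi-major axis a = (r_p + r_a)/2 = (2587.7 + 16100)/2 = 9343.9 km = 9.344×10⁶ m.
By Kepler's third law T = 2π√(a³/μ) = 2π × 6.085×10³ = 3.824×10⁴ s.
= 10.62 h.

T ≈ 10.6 h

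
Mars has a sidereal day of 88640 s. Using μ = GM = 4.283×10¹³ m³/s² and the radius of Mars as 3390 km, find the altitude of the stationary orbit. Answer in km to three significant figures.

A synchronous orbit has period T, so by Kepler's third law a = (μT²/4π²)^(1/3).
μT²/4π² = 4.283×10¹³ × (8.864×10⁴)² / 39.48 = 8.524×10²¹ m³.
a = 2.043×10⁷ m = 20428 km.
Altitude h = a − R = 20428 − 3390 = 17038 km.

h_sync ≈ 17000 km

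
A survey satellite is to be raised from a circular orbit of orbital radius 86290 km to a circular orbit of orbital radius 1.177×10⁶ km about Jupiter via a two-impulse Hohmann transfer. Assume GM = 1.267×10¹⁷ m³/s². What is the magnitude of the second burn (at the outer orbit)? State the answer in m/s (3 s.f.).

r₁ = 86290 km = 8.629×10⁷ m.
r₂ = 1.177×10⁶ km = 1.177×10⁹ m.
Transfer ellipse a_t = (r₁ + r₂)/2 = 6.316×10⁸ m.
At r₁: circular v_c1 = √(μ/r₁) = 38320 m/s; transfer-perijove v_p = √[μ(2/r₁ − 1/a_t)] = 52310 m/s.
At r₂: circular v_c2 = √(μ/r₂) = 10380 m/s; transfer-apojove v_a = √[μ(2/r₂ − 1/a_t)] = 3835 m/s.
Δv₂ = v_c2 − v_a = 6540 m/s.

Δv ≈ 6540 m/s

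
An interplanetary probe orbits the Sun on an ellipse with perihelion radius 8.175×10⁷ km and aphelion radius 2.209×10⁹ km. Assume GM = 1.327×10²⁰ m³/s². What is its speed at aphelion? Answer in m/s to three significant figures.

Semi-major axis a = (r_p + r_a)/2 = 1.1454×10⁹ km = 1.145×10¹² m.
Vis-viva: v² = μ(2/r − 1/a) = 1.327×10²⁰ × (9.054×10⁻¹³ − 8.731×10⁻¹³) = 4.288×10⁶ m²/s².
v = 2071 m/s.

v ≈ 2070 m/s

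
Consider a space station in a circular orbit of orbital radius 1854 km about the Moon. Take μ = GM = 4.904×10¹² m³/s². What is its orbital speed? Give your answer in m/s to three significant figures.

v ≈ 1630 m/s

r = 1854 km = 1.854×10⁶ m.
For a circular orbit v = √(μ/r) = √(4.904×10¹² / 1.854×10⁶) = √(2.645×10⁶) = 1626 m/s.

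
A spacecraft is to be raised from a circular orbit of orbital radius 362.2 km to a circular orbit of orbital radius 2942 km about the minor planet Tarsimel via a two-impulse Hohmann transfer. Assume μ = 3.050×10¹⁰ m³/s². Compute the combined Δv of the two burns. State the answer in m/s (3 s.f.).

Δv_total ≈ 151 m/s

r₁ = 362.2 km = 3.622×10⁵ m.
r₂ = 2942 km = 2.942×10⁶ m.
Transfer ellipse a_t = (r₁ + r₂)/2 = 1.652×10⁶ m.
At r₁: circular v_c1 = √(μ/r₁) = 290.2 m/s; transfer-periapsis v_p = √[μ(2/r₁ − 1/a_t)] = 387.2 m/s.
Δv₁ = v_p − v_c1 = 97.05 m/s.
At r₂: circular v_c2 = √(μ/r₂) = 101.8 m/s; transfer-apoapsis v_a = √[μ(2/r₂ − 1/a_t)] = 47.67 m/s.
Δv₂ = v_c2 − v_a = 54.14 m/s.
Total Δv = Δv₁ + Δv₂ = 151.2 m/s.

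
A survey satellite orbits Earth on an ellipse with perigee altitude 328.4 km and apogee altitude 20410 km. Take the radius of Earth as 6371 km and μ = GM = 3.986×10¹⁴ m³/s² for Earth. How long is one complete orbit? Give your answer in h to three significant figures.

r_p = 6371 + 328.4 = 6699.4 km = 6.6994×10⁶ m.
r_a = 6371 + 20410 = 26781 km = 2.6781×10⁷ m.
Semi-major axis a = (r_p + r_a)/2 = (6699.4 + 26781)/2 = 16740 km = 1.674×10⁷ m.
By Kepler's third law T = 2π√(a³/μ) = 2π × 3.431×10³ = 2.156×10⁴ s.
= 5.988 h.

T ≈ 5.99 h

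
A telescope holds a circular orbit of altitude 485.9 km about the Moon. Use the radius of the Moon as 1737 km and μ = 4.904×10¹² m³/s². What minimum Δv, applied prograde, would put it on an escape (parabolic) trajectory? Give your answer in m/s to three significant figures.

r = 1737 + 485.9 = 2222.9 km = 2.2229×10⁶ m.
Circular speed v_c = √(μ/r) = 1485 m/s.
Escape speed v_esc = √(2μ/r) = √2 × v_c = 2101 m/s.
Δv = v_esc − v_c = 615.2 m/s.

Δv ≈ 615 m/s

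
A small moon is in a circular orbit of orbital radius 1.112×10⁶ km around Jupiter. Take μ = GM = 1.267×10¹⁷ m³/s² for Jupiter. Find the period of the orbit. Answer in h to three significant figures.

r = 1.112×10⁶ km = 1.112×10⁹ m.
Kepler's third law: T = 2π√(r³/μ) = 2π√((1.112×10⁹)³ / 1.267×10¹⁷).
r³/μ = 1.085×10¹⁰ s², so T = 2π × 1.042×10⁵ = 6.546×10⁵ s.
Converting: 6.546×10⁵ s ÷ 3600 = 181.8 h.

T ≈ 182 h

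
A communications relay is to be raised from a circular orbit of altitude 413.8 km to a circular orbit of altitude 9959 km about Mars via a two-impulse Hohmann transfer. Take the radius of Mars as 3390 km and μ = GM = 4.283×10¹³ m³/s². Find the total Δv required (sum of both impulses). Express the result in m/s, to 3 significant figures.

Δv_total ≈ 1430 m/s

r₁ = 3390 + 413.8 = 3803.8 km = 3.8038×10⁶ m.
r₂ = 3390 + 9959 = 13349 km = 1.3349×10⁷ m.
Transfer ellipse a_t = (r₁ + r₂)/2 = 8.576×10⁶ m.
At r₁: circular v_c1 = √(μ/r₁) = 3356 m/s; transfer-periapsis v_p = √[μ(2/r₁ − 1/a_t)] = 4186 m/s.
Δv₁ = v_p − v_c1 = 830.8 m/s.
At r₂: circular v_c2 = √(μ/r₂) = 1791 m/s; transfer-apoapsis v_a = √[μ(2/r₂ − 1/a_t)] = 1193 m/s.
Δv₂ = v_c2 − v_a = 598.3 m/s.
Total Δv = Δv₁ + Δv₂ = 1429 m/s.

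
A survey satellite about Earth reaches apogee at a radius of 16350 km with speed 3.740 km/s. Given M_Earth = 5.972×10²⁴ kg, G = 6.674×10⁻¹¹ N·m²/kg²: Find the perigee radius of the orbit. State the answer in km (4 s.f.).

perigee radius ≈ 6578 km

μ = GM = 6.674×10⁻¹¹ × 5.972×10²⁴ = 3.986×10¹⁴ m³/s².
r_a = 1.635×10⁷ m.
Specific energy ε = v²/2 − μ/r = -1.738×10⁷ J/kg, so a = −μ/(2ε) = 1.146×10⁷ m.
The apsides satisfy r_p + r_a = 2a, so the perigee radius is 2a − r_a = 6.578×10⁶ m = 6577.9 km.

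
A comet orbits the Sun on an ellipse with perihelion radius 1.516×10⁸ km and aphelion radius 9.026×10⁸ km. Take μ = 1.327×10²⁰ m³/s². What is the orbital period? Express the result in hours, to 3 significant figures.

Semi-major axis a = (r_p + r_a)/2 = (1.5160×10⁸ + 9.0260×10⁸)/2 = 5.2710×10⁸ km = 5.271×10¹¹ m.
By Kepler's third law T = 2π√(a³/μ) = 2π × 3.322×10⁷ = 2.087×10⁸ s.
= 57980 hours.

T ≈ 58000 hours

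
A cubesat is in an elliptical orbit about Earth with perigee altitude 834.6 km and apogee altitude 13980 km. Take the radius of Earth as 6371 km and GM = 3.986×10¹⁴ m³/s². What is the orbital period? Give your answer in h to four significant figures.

T ≈ 4.471 h

r_p = 6371 + 834.6 = 7205.6 km = 7.2056×10⁶ m.
r_a = 6371 + 13980 = 20351 km = 2.0351×10⁷ m.
Semi-major axis a = (r_p + r_a)/2 = (7205.6 + 20351)/2 = 13778 km = 1.378×10⁷ m.
By Kepler's third law T = 2π√(a³/μ) = 2π × 2.562×10³ = 1.610×10⁴ s.
= 4.471 h.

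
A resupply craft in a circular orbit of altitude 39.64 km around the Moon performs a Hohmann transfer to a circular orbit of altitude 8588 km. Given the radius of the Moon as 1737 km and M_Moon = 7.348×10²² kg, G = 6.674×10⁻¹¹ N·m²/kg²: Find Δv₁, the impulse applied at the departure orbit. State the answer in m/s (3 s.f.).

μ = GM = 6.674×10⁻¹¹ × 7.348×10²² = 4.904×10¹² m³/s².
r₁ = 1737 + 39.64 = 1776.6 km = 1.7766×10⁶ m.
r₂ = 1737 + 8588 = 10325 km = 1.0325×10⁷ m.
Transfer ellipse a_t = (r₁ + r₂)/2 = 6.051×10⁶ m.
At r₁: circular v_c1 = √(μ/r₁) = 1661 m/s; transfer-perilune v_p = √[μ(2/r₁ − 1/a_t)] = 2170 m/s.
Δv₁ = v_p − v_c1 = 508.9 m/s.

Δv ≈ 509 m/s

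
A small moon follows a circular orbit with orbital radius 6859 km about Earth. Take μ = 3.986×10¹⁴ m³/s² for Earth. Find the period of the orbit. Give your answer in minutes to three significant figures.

r = 6859 km = 6.859×10⁶ m.
Kepler's third law: T = 2π√(r³/μ) = 2π√((6.859×10⁶)³ / 3.986×10¹⁴).
r³/μ = 8.096×10⁵ s², so T = 2π × 8.998×10² = 5.653×10³ s.
Converting: 5.653×10³ s ÷ 60.00 = 94.22 minutes.

T ≈ 94.2 minutes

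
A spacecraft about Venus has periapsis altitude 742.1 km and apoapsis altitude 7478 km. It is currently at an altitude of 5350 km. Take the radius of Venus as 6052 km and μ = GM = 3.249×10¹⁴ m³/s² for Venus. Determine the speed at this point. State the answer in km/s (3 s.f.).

v ≈ 5.00 km/s

r_p = 6052 + 742.1 = 6794.1 km = 6.7941×10⁶ m.
r_a = 6052 + 7478 = 13530 km = 1.3530×10⁷ m.
r = 6052 + 5350 = 11402 km = 1.140×10⁷ m.
Semi-major axis a = (r_p + r_a)/2 = 10162 km = 1.016×10⁷ m.
Vis-viva: v² = μ(2/r − 1/a) = 3.249×10¹⁴ × (1.754×10⁻⁷ − 9.841×10⁻⁸) = 2.502×10⁷ m²/s².
v = 5002 m/s = 5.002 km/s.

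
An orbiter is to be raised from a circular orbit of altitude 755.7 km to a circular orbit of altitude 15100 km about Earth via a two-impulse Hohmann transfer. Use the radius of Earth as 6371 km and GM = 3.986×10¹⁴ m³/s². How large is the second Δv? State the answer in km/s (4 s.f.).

Δv ≈ 1.267 km/s

r₁ = 6371 + 755.7 = 7126.7 km = 7.1267×10⁶ m.
r₂ = 6371 + 15100 = 21471 km = 2.1471×10⁷ m.
Transfer ellipse a_t = (r₁ + r₂)/2 = 1.430×10⁷ m.
At r₁: circular v_c1 = √(μ/r₁) = 7479 m/s; transfer-perigee v_p = √[μ(2/r₁ − 1/a_t)] = 9164 m/s.
At r₂: circular v_c2 = √(μ/r₂) = 4309 m/s; transfer-apogee v_a = √[μ(2/r₂ − 1/a_t)] = 3042 m/s.
Δv₂ = v_c2 − v_a = 1267 m/s.
= 1.267 km/s.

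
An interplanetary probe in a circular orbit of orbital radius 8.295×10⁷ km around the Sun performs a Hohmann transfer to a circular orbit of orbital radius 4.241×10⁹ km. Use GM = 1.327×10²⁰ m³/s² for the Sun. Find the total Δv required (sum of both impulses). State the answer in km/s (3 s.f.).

r₁ = 8.295×10⁷ km = 8.295×10¹⁰ m.
r₂ = 4.241×10⁹ km = 4.241×10¹² m.
Transfer ellipse a_t = (r₁ + r₂)/2 = 2.162×10¹² m.
At r₁: circular v_c1 = √(μ/r₁) = 40000 m/s; transfer-perihelion v_p = √[μ(2/r₁ − 1/a_t)] = 56020 m/s.
Δv₁ = v_p − v_c1 = 16020 m/s.
At r₂: circular v_c2 = √(μ/r₂) = 5594 m/s; transfer-aphelion v_a = √[μ(2/r₂ − 1/a_t)] = 1096 m/s.
Δv₂ = v_c2 − v_a = 4498 m/s.
Total Δv = Δv₁ + Δv₂ = 20520 m/s = 20.52 km/s.

Δv_total ≈ 20.5 km/s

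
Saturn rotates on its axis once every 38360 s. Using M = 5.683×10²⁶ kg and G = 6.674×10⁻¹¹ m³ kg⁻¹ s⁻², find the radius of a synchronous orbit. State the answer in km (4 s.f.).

μ = GM = 6.674×10⁻¹¹ × 5.683×10²⁶ = 3.793×10¹⁶ m³/s².
A synchronous orbit has period T, so by Kepler's third law a = (μT²/4π²)^(1/3).
μT²/4π² = 3.793×10¹⁶ × (3.836×10⁴)² / 39.48 = 1.414×10²⁴ m³.
a = 1.122×10⁸ m = 1.1223×10⁵ km.

r_sync ≈ 1.122×10⁵ km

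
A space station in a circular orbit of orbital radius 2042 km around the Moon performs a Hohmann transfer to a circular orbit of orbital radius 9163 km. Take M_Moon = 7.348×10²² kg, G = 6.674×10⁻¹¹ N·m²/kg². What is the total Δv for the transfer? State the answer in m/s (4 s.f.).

μ = GM = 6.674×10⁻¹¹ × 7.348×10²² = 4.904×10¹² m³/s².
r₁ = 2042 km = 2.042×10⁶ m.
r₂ = 9163 km = 9.163×10⁶ m.
Transfer ellipse a_t = (r₁ + r₂)/2 = 5.602×10⁶ m.
At r₁: circular v_c1 = √(μ/r₁) = 1550 m/s; transfer-perilune v_p = √[μ(2/r₁ − 1/a_t)] = 1982 m/s.
Δv₁ = v_p − v_c1 = 432.2 m/s.
At r₂: circular v_c2 = √(μ/r₂) = 731.6 m/s; transfer-apolune v_a = √[μ(2/r₂ − 1/a_t)] = 441.7 m/s.
Δv₂ = v_c2 − v_a = 289.9 m/s.
Total Δv = Δv₁ + Δv₂ = 722.1 m/s.

Δv_total ≈ 722.1 m/s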